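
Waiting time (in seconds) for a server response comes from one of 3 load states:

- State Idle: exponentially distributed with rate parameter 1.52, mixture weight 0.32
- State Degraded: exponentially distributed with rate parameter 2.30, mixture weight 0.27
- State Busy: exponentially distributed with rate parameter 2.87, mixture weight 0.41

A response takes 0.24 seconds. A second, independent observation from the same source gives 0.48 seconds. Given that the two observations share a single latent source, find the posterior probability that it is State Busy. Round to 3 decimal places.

0.451

P(component k | x) = P(Z=k)·f_k(x) / marginal(x), where marginal(x) = Σ_j P(Z=j)·f_j(x).
Since both observations come from the same component, the likelihood for component k is f_k(x₁)·f_k(x₂).
  L_Idle = [1.05539] × [0.732795] = 0.773384
  L_Degraded = [1.32433] × [0.762547] = 1.00987
  L_Busy = [1.44125] × [0.723765] = 1.04313
Multiply by the mixture weights:
  P(Z=Idle)·L_Idle = 0.32 × 0.773384 = 0.247483
  P(Z=Degraded)·L_Degraded = 0.27 × 1.00987 = 0.272664
  P(Z=Busy)·L_Busy = 0.41 × 1.04313 = 0.427683
Sum: 0.247483 + 0.272664 + 0.427683 = 0.947829
Responsibility of State Busy: 0.427683 / 0.947829 ≈ 0.451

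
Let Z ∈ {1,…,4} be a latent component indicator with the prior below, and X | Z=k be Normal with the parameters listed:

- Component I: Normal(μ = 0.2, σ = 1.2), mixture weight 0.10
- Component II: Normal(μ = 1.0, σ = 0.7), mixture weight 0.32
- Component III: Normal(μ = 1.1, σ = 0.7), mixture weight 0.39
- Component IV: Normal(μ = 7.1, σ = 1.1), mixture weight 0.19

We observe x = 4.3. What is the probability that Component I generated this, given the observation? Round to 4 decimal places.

0.0346

P(component k | x) = π_k·f_k(x) / marginal(x), where marginal(x) = Σ_j π_j·f_j(x).
Normal densities:
  f_I = (1/(1.2·√(2π)))·exp(−(4.3−0.2)²/(2·1.2²)) = 0.332452·exp(-5.83681) = 0.000970144
  f_II = (1/(0.7·√(2π)))·exp(−(4.3−1.0)²/(2·0.7²)) = 0.569918·exp(-11.11224) = 8.50796e-06
  f_III = (1/(0.7·√(2π)))·exp(−(4.3−1.1)²/(2·0.7²)) = 0.569918·exp(-10.44898) = 1.6515e-05
  f_IV = (1/(1.1·√(2π)))·exp(−(4.3−7.1)²/(2·1.1²)) = 0.362675·exp(-3.23967) = 0.0142085
Multiply by the mixture weights:
  π_I·f_I = 0.10 × 0.000970144 = 9.70144e-05
  π_II·f_II = 0.32 × 8.50796e-06 = 2.72255e-06
  π_III·f_III = 0.39 × 1.6515e-05 = 6.44084e-06
  π_IV·f_IV = 0.19 × 0.0142085 = 0.00269961
Sum: 9.70144e-05 + 2.72255e-06 + 6.44084e-06 + 0.00269961 = 0.00280578
P(Component I | x) = 9.70144e-05 / 0.00280578 ≈ 0.0346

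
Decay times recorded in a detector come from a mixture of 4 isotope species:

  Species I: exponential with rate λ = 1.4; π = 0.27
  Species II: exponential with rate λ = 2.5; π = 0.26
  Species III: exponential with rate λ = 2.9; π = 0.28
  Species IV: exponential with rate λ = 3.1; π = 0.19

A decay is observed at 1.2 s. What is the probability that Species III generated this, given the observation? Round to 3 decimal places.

By Bayes' theorem, P(k | x) = π_k f_k(x) / Σ_j π_j f_j(x).
Exponential densities:
  f_I = 1.4·e^(−1.4·1.2) = 1.4·e^(−1.6800) = 0.260924
  f_II = 2.5·e^(−2.5·1.2) = 2.5·e^(−3.0000) = 0.124468
  f_III = 2.9·e^(−2.9·1.2) = 2.9·e^(−3.4800) = 0.0893415
  f_IV = 3.1·e^(−3.1·1.2) = 3.1·e^(−3.7200) = 0.0751253
Prior × likelihood for each component:
  π_I·f_I = 0.27 × 0.260924 = 0.0704494
  π_II·f_II = 0.26 × 0.124468 = 0.0323616
  π_III·f_III = 0.28 × 0.0893415 = 0.0250156
  π_IV·f_IV = 0.19 × 0.0751253 = 0.0142738
Evidence: 0.0704494 + 0.0323616 + 0.0250156 + 0.0142738 = 0.1421
P(Species III | x) ≈ 0.176

0.176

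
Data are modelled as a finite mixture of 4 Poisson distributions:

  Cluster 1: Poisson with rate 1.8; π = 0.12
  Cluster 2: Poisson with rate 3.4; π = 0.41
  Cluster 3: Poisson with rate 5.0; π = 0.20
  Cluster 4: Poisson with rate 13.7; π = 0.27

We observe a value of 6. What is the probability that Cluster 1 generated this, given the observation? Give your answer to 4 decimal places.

0.0150

The responsibility of component k is P(Z=k) f_k(x) divided by Σ_j P(Z=j) f_j(x).
Evaluate each component's likelihood at the observed value:
  L_1 = e^(−1.8)·1.8^6/6! = 0.00780859
  L_2 = e^(−3.4)·3.4^6/6! = 0.0716044
  L_3 = e^(−5.0)·5.0^6/6! = 0.146223
  L_4 = e^(−13.7)·13.7^6/6! = 0.0103076
Weight by the priors:
  P(Z=1)·L_1 = 0.12 × 0.00780859 = 0.00093703
  P(Z=2)·L_2 = 0.41 × 0.0716044 = 0.0293578
  P(Z=3)·L_3 = 0.20 × 0.146223 = 0.0292446
  P(Z=4)·L_4 = 0.27 × 0.0103076 = 0.00278305
Normaliser: 0.00093703 + 0.0293578 + 0.0292446 + 0.00278305 = 0.0623224
Responsibility of Cluster 1: 0.00093703 / 0.0623224 ≈ 0.0150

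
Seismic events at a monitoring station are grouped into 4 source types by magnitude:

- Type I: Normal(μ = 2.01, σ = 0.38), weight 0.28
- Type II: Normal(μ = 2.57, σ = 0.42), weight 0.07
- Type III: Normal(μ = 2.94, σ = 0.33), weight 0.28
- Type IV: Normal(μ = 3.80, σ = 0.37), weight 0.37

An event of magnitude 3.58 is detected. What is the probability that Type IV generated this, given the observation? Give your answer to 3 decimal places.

0.858

By Bayes' theorem, P(k | x) = w_k f_k(x) / Σ_j w_j f_j(x).
Component likelihoods at x = 3.58:
  f_I = (1/(0.38·√(2π)))·exp(−(3.58−2.01)²/(2·0.38²)) = 1.049848·exp(-8.53497) = 0.00020627
  f_II = (1/(0.42·√(2π)))·exp(−(3.58−2.57)²/(2·0.42²)) = 0.949863·exp(-2.89144) = 0.0527138
  f_III = (1/(0.33·√(2π)))·exp(−(3.58−2.94)²/(2·0.33²)) = 1.208916·exp(-1.88062) = 0.184353
  f_IV = (1/(0.37·√(2π)))·exp(−(3.58−3.80)²/(2·0.37²)) = 1.078222·exp(-0.17677) = 0.903519
Unnormalised posteriors:
  w_I·f_I = 0.28 × 0.00020627 = 5.77555e-05
  w_II·f_II = 0.07 × 0.0527138 = 0.00368997
  w_III·f_III = 0.28 × 0.184353 = 0.051619
  w_IV·f_IV = 0.37 × 0.903519 = 0.334302
Denominator: 5.77555e-05 + 0.00368997 + 0.051619 + 0.334302 = 0.389669
P(Type IV | 3.58) ≈ 0.858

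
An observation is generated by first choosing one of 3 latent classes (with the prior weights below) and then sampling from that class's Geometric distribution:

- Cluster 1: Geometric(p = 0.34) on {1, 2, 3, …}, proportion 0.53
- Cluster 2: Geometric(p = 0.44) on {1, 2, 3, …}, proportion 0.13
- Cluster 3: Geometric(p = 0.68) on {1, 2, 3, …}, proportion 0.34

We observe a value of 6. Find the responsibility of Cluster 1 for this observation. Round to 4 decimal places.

By Bayes' theorem, P(k | x) = π_k f_k(x) / Σ_j π_j f_j(x).
Geometric probabilities:
  L_1 = 0.34·(1−0.34)^5 = 0.34·0.125233 = 0.0425793
  L_2 = 0.44·(1−0.44)^5 = 0.44·0.0550732 = 0.0242322
  L_3 = 0.68·(1−0.68)^5 = 0.68·0.00335544 = 0.0022817
Unnormalised posteriors:
  π_1·L_1 = 0.53 × 0.0425793 = 0.022567
  π_2·L_2 = 0.13 × 0.0242322 = 0.00315019
  π_3·L_3 = 0.34 × 0.0022817 = 0.000775778
Normaliser: 0.022567 + 0.00315019 + 0.000775778 = 0.026493
So the posterior for Cluster 1 is 0.022567 / 0.026493 ≈ 0.8518.

0.8518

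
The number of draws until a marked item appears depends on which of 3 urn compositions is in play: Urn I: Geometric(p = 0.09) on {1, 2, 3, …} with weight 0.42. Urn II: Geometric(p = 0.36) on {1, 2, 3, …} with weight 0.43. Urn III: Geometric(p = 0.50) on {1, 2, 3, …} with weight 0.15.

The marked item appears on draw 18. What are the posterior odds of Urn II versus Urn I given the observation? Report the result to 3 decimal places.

Posterior odds = (w_i f_i(x)) / (w_j f_j(x)); the normalising sum cancels.
Geometric probabilities:
  p_I = 0.09·(1−0.09)^17 = 0.09·0.201235 = 0.0181112
  p_II = 0.36·(1−0.36)^17 = 0.36·0.00050706 = 0.000182542
  p_III = 0.50·(1−0.50)^17 = 0.50·7.62939e-06 = 3.8147e-06
Posterior odds = (w_II·p_II) / (w_I·p_I) = (0.43·0.000182542) / (0.42·0.0181112) = 7.84929e-05 / 0.00760669 ≈ 0.010

0.010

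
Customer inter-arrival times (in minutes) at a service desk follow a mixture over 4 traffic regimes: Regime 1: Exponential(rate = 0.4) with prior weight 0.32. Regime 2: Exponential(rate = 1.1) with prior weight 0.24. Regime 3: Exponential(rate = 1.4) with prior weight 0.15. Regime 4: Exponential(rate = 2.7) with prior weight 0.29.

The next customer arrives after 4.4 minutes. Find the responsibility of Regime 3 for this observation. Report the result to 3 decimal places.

By Bayes' theorem, P(k | x) = π_k f_k(x) / Σ_j π_j f_j(x).
Component likelihoods at x = 4.4 minutes:
  L_1 = 0.4·e^(−0.4·4.4) = 0.4·e^(−1.7600) = 0.0688179
  L_2 = 1.1·e^(−1.1·4.4) = 1.1·e^(−4.8400) = 0.00869776
  L_3 = 1.4·e^(−1.4·4.4) = 1.4·e^(−6.1600) = 0.00295715
  L_4 = 2.7·e^(−2.7·4.4) = 2.7·e^(−11.8800) = 1.87045e-05
Unnormalised posteriors:
  π_1·L_1 = 0.32 × 0.0688179 = 0.0220217
  π_2·L_2 = 0.24 × 0.00869776 = 0.00208746
  π_3·L_3 = 0.15 × 0.00295715 = 0.000443573
  π_4·L_4 = 0.29 × 1.87045e-05 = 5.4243e-06
Sum: 0.0220217 + 0.00208746 + 0.000443573 + 5.4243e-06 = 0.0245582
P(Regime 3 | 4.4 minutes) ≈ 0.018

0.018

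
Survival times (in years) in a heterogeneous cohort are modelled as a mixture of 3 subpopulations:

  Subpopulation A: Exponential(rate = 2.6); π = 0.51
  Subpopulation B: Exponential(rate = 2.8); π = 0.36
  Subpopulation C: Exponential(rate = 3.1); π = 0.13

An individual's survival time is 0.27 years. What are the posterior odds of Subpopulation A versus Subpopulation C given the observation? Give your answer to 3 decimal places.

3.766

Posterior odds = (w_i f_i(x)) / (w_j f_j(x)); the normalising sum cancels.
Component likelihoods at x = 0.27 years:
  f_A = 1.28854
  f_B = 1.31471
  f_C = 1.34232
0.657156 / 0.174502 ≈ 3.766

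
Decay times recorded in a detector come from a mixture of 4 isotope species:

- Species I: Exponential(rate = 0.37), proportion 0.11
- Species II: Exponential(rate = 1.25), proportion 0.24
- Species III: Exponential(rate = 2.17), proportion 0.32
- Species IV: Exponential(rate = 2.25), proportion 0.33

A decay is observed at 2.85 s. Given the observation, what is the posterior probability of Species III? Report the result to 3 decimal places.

0.056

P(component k | x) = π_k·f_k(x) / marginal(x), where marginal(x) = Σ_j π_j·f_j(x).
Component likelihoods at x = 2.85 s:
  f_I = 0.128896
  f_II = 0.0354598
  f_III = 0.00447266
  f_IV = 0.00369206
Unnormalised posteriors:
  π_I·f_I = 0.11 × 0.128896 = 0.0141785
  π_II·f_II = 0.24 × 0.0354598 = 0.00851034
  π_III·f_III = 0.32 × 0.00447266 = 0.00143125
  π_IV·f_IV = 0.33 × 0.00369206 = 0.00121838
Marginal: 0.0141785 + 0.00851034 + 0.00143125 + 0.00121838 = 0.0253385
Responsibility of Species III: 0.00143125 / 0.0253385 ≈ 0.056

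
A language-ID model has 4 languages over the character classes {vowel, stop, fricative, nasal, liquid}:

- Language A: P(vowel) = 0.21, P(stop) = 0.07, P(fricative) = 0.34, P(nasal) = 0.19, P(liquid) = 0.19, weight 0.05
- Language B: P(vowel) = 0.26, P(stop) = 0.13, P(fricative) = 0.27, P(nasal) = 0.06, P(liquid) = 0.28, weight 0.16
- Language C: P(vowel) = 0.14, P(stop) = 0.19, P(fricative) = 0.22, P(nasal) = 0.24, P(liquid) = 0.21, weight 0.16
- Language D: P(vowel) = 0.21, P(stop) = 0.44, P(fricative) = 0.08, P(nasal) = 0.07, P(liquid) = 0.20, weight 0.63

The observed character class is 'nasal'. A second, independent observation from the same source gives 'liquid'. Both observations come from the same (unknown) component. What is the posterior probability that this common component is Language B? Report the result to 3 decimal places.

0.126

P(component k | x) = P(Z=k)·f_k(x) / marginal(x), where marginal(x) = Σ_j P(Z=j)·f_j(x).
Since both observations come from the same component, the likelihood for component k is f_k(x₁)·f_k(x₂).
  f_A = [P(nasal | comp) = 0.19] × [0.19] = 0.0361
  f_B = [P(nasal | comp) = 0.06] × [0.28] = 0.0168
  f_C = [P(nasal | comp) = 0.24] × [0.21] = 0.0504
  f_D = [P(nasal | comp) = 0.07] × [0.2] = 0.014
Unnormalised posteriors:
  P(Z=A)·f_A = 0.05 × 0.0361 = 0.001805
  P(Z=B)·f_B = 0.16 × 0.0168 = 0.002688
  P(Z=C)·f_C = 0.16 × 0.0504 = 0.008064
  P(Z=D)·f_D = 0.63 × 0.014 = 0.00882
Sum: 0.001805 + 0.002688 + 0.008064 + 0.00882 = 0.021377
So the posterior for Language B is 0.002688 / 0.021377 ≈ 0.126.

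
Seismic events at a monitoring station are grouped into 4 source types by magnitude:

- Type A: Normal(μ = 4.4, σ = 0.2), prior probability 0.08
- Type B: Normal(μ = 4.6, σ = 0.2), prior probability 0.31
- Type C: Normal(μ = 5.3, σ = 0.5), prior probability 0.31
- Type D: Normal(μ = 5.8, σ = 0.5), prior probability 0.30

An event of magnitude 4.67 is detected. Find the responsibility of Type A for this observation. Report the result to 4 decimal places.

0.0826

The responsibility of component k is π_k f_k(x) divided by Σ_j π_j f_j(x).
Normal densities:
  f_A = 0.801917
  f_B = 1.8762
  f_C = 0.360742
  f_D = 0.0620639
Unnormalised posteriors:
  π_A·f_A = 0.08 × 0.801917 = 0.0641533
  π_B·f_B = 0.31 × 1.8762 = 0.581623
  π_C·f_C = 0.31 × 0.360742 = 0.11183
  π_D·f_D = 0.30 × 0.0620639 = 0.0186192
Evidence: 0.0641533 + 0.581623 + 0.11183 + 0.0186192 = 0.776225
So the posterior for Type A is 0.0641533 / 0.776225 ≈ 0.0826.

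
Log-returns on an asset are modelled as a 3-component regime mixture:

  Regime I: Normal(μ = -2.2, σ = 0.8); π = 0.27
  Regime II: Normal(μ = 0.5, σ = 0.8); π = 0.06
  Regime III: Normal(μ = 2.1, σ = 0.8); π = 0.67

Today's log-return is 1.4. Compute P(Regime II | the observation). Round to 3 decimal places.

By Bayes' theorem, P(k | x) = π_k f_k(x) / Σ_j π_j f_j(x).
Evaluate each component's likelihood at the observed value:
  p_I = (1/(0.8·√(2π)))·exp(−(1.4−-2.2)²/(2·0.8²)) = 0.498678·exp(-10.12500) = 1.99797e-05
  p_II = (1/(0.8·√(2π)))·exp(−(1.4−0.5)²/(2·0.8²)) = 0.498678·exp(-0.63281) = 0.264846
  p_III = (1/(0.8·√(2π)))·exp(−(1.4−2.1)²/(2·0.8²)) = 0.498678·exp(-0.38281) = 0.340069
Unnormalised posteriors:
  π_I·p_I = 0.27 × 1.99797e-05 = 5.39451e-06
  π_II·p_II = 0.06 × 0.264846 = 0.0158907
  π_III·p_III = 0.67 × 0.340069 = 0.227846
Denominator: 5.39451e-06 + 0.0158907 + 0.227846 = 0.243742
Responsibility of Regime II: 0.0158907 / 0.243742 ≈ 0.065

0.065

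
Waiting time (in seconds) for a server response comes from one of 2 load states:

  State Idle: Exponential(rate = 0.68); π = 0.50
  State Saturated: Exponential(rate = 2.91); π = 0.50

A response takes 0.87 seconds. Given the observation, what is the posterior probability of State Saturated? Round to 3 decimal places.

0.381

By Bayes' theorem, P(k | x) = π_k f_k(x) / Σ_j π_j f_j(x).
Exponential densities:
  L_Idle = 0.37634
  L_Saturated = 0.231414
Unnormalised posteriors:
  π_Idle·L_Idle = 0.50 × 0.37634 = 0.18817
  π_Saturated·L_Saturated = 0.50 × 0.231414 = 0.115707
Marginal: 0.18817 + 0.115707 = 0.303877
P(State Saturated | the observation) ≈ 0.381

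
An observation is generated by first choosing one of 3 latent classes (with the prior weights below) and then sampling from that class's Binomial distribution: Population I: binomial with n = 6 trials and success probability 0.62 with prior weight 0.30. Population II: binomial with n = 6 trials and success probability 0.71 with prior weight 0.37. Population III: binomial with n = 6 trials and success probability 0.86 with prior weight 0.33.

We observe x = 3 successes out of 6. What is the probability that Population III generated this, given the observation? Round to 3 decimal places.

The responsibility of component k is π_k f_k(x) divided by Σ_j π_j f_j(x).
Binomial probabilities:
  L_I = 0.261551
  L_II = 0.174582
  L_III = 0.0349068
Weight by the priors:
  π_I·L_I = 0.30 × 0.261551 = 0.0784652
  π_II·L_II = 0.37 × 0.174582 = 0.0645953
  π_III·L_III = 0.33 × 0.0349068 = 0.0115192
Normaliser: 0.0784652 + 0.0645953 + 0.0115192 = 0.15458
Responsibility of Population III: 0.0115192 / 0.15458 ≈ 0.075

0.075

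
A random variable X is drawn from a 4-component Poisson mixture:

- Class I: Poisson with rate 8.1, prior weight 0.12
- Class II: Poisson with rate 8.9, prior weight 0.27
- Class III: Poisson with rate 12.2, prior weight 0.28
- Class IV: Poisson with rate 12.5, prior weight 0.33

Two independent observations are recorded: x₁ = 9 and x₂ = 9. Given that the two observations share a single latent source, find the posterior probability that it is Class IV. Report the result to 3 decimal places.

Apply Bayes' rule: the posterior for each component is proportional to its prior times its likelihood at x.
Since both observations come from the same component, the likelihood for component k is f_k(x₁)·f_k(x₂).
  p_I = [0.12555] × [0.12555] = 0.0157628
  p_II = [0.131682] × [0.131682] = 0.0173401
  p_III = [0.0830009] × [0.0830009] = 0.00688915
  p_IV = [0.0765149] × [0.0765149] = 0.00585453
Prior × likelihood for each component:
  w_I·p_I = 0.12 × 0.0157628 = 0.00189154
  w_II·p_II = 0.27 × 0.0173401 = 0.00468183
  w_III·p_III = 0.28 × 0.00688915 = 0.00192896
  w_IV·p_IV = 0.33 × 0.00585453 = 0.001932
Normaliser: 0.00189154 + 0.00468183 + 0.00192896 + 0.001932 = 0.0104343
P(Class IV | x) = 0.001932 / 0.0104343 ≈ 0.185

0.185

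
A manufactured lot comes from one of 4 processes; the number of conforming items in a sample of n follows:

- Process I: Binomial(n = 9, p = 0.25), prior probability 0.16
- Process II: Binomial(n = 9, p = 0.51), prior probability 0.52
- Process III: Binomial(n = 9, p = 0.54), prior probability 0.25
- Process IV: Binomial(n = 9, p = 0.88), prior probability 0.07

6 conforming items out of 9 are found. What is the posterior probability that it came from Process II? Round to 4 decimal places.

Posterior ∝ prior × likelihood, so P(k | x) ∝ π_k f_k(x); normalise over all components.
Component likelihoods at x = 6 conforming items out of 9:
  f_I = C(9,6)·0.25^6·0.75^3 = 84·0.000244141·0.421875 = 0.00865173
  f_II = C(9,6)·0.51^6·0.49^3 = 84·0.0175963·0.117649 = 0.173896
  f_III = C(9,6)·0.54^6·0.46^3 = 84·0.0247949·0.097336 = 0.202729
  f_IV = C(9,6)·0.88^6·0.12^3 = 84·0.464404·0.001728 = 0.0674092
Unnormalised posteriors:
  π_I·f_I = 0.16 × 0.00865173 = 0.00138428
  π_II·f_II = 0.52 × 0.173896 = 0.0904257
  π_III·f_III = 0.25 × 0.202729 = 0.0506822
  π_IV·f_IV = 0.07 × 0.0674092 = 0.00471864
Marginal: 0.00138428 + 0.0904257 + 0.0506822 + 0.00471864 = 0.147211
P(Process II | 6 conforming items out of 9) = 0.0904257 / 0.147211 ≈ 0.6143

0.6143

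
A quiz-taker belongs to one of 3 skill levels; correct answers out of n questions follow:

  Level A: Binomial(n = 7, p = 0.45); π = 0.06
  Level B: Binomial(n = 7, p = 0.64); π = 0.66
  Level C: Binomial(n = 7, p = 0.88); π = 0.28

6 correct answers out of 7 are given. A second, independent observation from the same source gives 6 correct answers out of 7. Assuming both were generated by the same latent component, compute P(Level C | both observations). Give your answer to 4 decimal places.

0.6822

The responsibility of component k is π_k f_k(x) divided by Σ_j π_j f_j(x).
Since both observations come from the same component, the likelihood for component k is f_k(x₁)·f_k(x₂).
  L_A = [C(7,6)·0.45^6·0.55^1 = 7·0.00830377·0.55 = 0.0319695] × [0.0319695] = 0.00102205
  L_B = [C(7,6)·0.64^6·0.36^1 = 7·0.0687195·0.36 = 0.173173] × [0.173173] = 0.0299889
  L_C = [C(7,6)·0.88^6·0.12^1 = 7·0.464404·0.12 = 0.390099] × [0.390099] = 0.152178
Multiply by the mixture weights:
  π_A·L_A = 0.06 × 0.00102205 = 6.13229e-05
  π_B·L_B = 0.66 × 0.0299889 = 0.0197927
  π_C·L_C = 0.28 × 0.152178 = 0.0426097
Sum: 6.13229e-05 + 0.0197927 + 0.0426097 = 0.0624637
So the posterior for Level C is 0.0426097 / 0.0624637 ≈ 0.6822.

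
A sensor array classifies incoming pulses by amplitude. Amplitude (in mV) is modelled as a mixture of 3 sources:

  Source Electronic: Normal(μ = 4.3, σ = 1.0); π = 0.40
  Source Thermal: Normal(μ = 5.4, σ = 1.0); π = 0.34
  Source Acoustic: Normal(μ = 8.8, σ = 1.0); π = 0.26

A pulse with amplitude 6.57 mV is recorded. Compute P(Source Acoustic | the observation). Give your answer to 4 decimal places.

0.0968

Posterior ∝ prior × likelihood, so P(k | x) ∝ P(Z=k) f_k(x); normalise over all components.
Evaluate each component's likelihood at the observed value:
  p_Electronic = (1/(1.0·√(2π)))·exp(−(6.57−4.3)²/(2·1.0²)) = 0.398942·exp(-2.57645) = 0.030337
  p_Thermal = (1/(1.0·√(2π)))·exp(−(6.57−5.4)²/(2·1.0²)) = 0.398942·exp(-0.68445) = 0.201214
  p_Acoustic = (1/(1.0·√(2π)))·exp(−(6.57−8.8)²/(2·1.0²)) = 0.398942·exp(-2.48645) = 0.0331939
Weight by the priors:
  P(Z=Electronic)·p_Electronic = 0.40 × 0.030337 = 0.0121348
  P(Z=Thermal)·p_Thermal = 0.34 × 0.201214 = 0.0684126
  P(Z=Acoustic)·p_Acoustic = 0.26 × 0.0331939 = 0.00863042
Sum: 0.0121348 + 0.0684126 + 0.00863042 = 0.0891778
Responsibility of Source Acoustic: 0.00863042 / 0.0891778 ≈ 0.0968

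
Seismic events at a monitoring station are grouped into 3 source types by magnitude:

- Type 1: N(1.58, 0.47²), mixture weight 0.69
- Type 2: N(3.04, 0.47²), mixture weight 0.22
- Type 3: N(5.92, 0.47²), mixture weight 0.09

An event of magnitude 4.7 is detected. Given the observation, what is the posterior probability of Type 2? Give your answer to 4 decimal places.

Apply Bayes' rule: the posterior for each component is proportional to its prior times its likelihood at x.
Component likelihoods at x = 4.7:
  p_1 = (1/(0.47·√(2π)))·exp(−(4.7−1.58)²/(2·0.47²)) = 0.848813·exp(-22.03350) = 2.28973e-10
  p_2 = (1/(0.47·√(2π)))·exp(−(4.7−3.04)²/(2·0.47²)) = 0.848813·exp(-6.23721) = 0.00165969
  p_3 = (1/(0.47·√(2π)))·exp(−(4.7−5.92)²/(2·0.47²)) = 0.848813·exp(-3.36895) = 0.0292212
Prior × likelihood for each component:
  π_1·p_1 = 0.69 × 2.28973e-10 = 1.57992e-10
  π_2·p_2 = 0.22 × 0.00165969 = 0.000365131
  π_3·p_3 = 0.09 × 0.0292212 = 0.00262991
Denominator: 1.57992e-10 + 0.000365131 + 0.00262991 = 0.00299504
P(Type 2 | data) = 0.000365131 / 0.00299504 ≈ 0.1219

0.1219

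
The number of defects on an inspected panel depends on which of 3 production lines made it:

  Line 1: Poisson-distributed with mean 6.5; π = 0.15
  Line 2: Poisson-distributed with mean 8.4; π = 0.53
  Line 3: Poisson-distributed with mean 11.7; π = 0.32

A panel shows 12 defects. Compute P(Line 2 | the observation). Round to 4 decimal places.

0.4396

Apply Bayes' rule: the posterior for each component is proportional to its prior times its likelihood at x.
Poisson probabilities:
  f_1 = 0.0178529
  f_2 = 0.057935
  f_3 = 0.113933
Unnormalised posteriors:
  π_1·f_1 = 0.15 × 0.0178529 = 0.00267794
  π_2·f_2 = 0.53 × 0.057935 = 0.0307055
  π_3·f_3 = 0.32 × 0.113933 = 0.0364584
Sum: 0.00267794 + 0.0307055 + 0.0364584 = 0.0698419
Responsibility of Line 2: 0.0307055 / 0.0698419 ≈ 0.4396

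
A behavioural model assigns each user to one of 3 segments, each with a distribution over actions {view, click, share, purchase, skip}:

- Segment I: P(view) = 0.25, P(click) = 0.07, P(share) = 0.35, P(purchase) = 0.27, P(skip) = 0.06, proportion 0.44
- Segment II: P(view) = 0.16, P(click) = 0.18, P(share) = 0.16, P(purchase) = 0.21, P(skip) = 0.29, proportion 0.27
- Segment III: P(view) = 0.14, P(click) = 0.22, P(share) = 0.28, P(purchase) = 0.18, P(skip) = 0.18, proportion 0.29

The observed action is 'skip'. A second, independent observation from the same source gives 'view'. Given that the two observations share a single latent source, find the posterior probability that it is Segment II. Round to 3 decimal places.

Posterior ∝ prior × likelihood, so P(k | x) ∝ π_k f_k(x); normalise over all components.
Since both observations come from the same component, the likelihood for component k is f_k(x₁)·f_k(x₂).
  f_I = [0.06] × [0.25] = 0.015
  f_II = [0.29] × [0.16] = 0.0464
  f_III = [0.18] × [0.14] = 0.0252
Multiply by the mixture weights:
  π_I·f_I = 0.44 × 0.015 = 0.0066
  π_II·f_II = 0.27 × 0.0464 = 0.012528
  π_III·f_III = 0.29 × 0.0252 = 0.007308
Denominator: 0.0066 + 0.012528 + 0.007308 = 0.026436
Responsibility of Segment II: 0.012528 / 0.026436 ≈ 0.474

0.474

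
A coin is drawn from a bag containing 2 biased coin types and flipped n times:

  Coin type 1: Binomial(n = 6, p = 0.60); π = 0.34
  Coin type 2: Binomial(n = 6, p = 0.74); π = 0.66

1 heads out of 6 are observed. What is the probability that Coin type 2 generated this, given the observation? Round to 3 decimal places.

The responsibility of component k is P(Z=k) f_k(x) divided by Σ_j P(Z=j) f_j(x).
Component likelihoods at x = 1 heads out of 6:
  p_1 = C(6,1)·0.60^1·0.40^5 = 6·0.6·0.01024 = 0.036864
  p_2 = C(6,1)·0.74^1·0.26^5 = 6·0.74·0.00118814 = 0.00527533
Prior × likelihood for each component:
  P(Z=1)·p_1 = 0.34 × 0.036864 = 0.0125338
  P(Z=2)·p_2 = 0.66 × 0.00527533 = 0.00348172
Normaliser: 0.0125338 + 0.00348172 = 0.0160155
P(Coin type 2 | x) ≈ 0.217

0.217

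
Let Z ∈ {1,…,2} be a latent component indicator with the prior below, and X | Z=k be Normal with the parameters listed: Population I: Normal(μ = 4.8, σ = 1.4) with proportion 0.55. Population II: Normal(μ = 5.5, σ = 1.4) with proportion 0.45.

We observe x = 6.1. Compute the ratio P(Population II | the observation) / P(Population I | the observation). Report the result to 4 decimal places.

1.1487

Only the two components matter; the odds are (P(Z=i) f_i(x)) / (P(Z=j) f_j(x)).
Normal densities:
  f_I = (1/(1.4·√(2π)))·exp(−(6.1−4.8)²/(2·1.4²)) = 0.284959·exp(-0.43112) = 0.18516
  f_II = (1/(1.4·√(2π)))·exp(−(6.1−5.5)²/(2·1.4²)) = 0.284959·exp(-0.09184) = 0.259955
0.11698 / 0.101838 ≈ 1.1487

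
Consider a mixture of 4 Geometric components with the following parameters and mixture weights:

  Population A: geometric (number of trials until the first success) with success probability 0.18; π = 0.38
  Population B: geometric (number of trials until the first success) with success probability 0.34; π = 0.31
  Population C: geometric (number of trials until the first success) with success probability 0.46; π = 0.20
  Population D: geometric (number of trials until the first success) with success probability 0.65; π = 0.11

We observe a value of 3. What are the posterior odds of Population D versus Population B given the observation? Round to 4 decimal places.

0.1908

Only the two components matter; the odds are (π_i f_i(x)) / (π_j f_j(x)).
Evaluate each component's likelihood at the observed value:
  f_A = 0.18·(1−0.18)^2 = 0.18·0.6724 = 0.121032
  f_B = 0.34·(1−0.34)^2 = 0.34·0.4356 = 0.148104
  f_C = 0.46·(1−0.46)^2 = 0.46·0.2916 = 0.134136
  f_D = 0.65·(1−0.65)^2 = 0.65·0.1225 = 0.079625
Posterior odds = (π_D·f_D) / (π_B·f_B) = (0.11·0.079625) / (0.31·0.148104) = 0.00875875 / 0.0459122 ≈ 0.1908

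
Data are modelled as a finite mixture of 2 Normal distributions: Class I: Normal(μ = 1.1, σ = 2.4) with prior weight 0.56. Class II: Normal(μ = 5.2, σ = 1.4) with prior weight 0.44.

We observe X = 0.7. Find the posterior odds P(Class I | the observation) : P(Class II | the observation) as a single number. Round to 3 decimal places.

128.264

The posterior odds equal the prior odds times the likelihood ratio: (π_i/π_j)·(f_i(x)/f_j(x)).
Normal densities:
  p_I = (1/(2.4·√(2π)))·exp(−(0.7−1.1)²/(2·2.4²)) = 0.166226·exp(-0.01389) = 0.163933
  p_II = (1/(1.4·√(2π)))·exp(−(0.7−5.2)²/(2·1.4²)) = 0.284959·exp(-5.16582) = 0.00162666
Odds = (0.56/0.44) × (0.163933/0.00162666) = 1.27273 × 100.779 ≈ 128.264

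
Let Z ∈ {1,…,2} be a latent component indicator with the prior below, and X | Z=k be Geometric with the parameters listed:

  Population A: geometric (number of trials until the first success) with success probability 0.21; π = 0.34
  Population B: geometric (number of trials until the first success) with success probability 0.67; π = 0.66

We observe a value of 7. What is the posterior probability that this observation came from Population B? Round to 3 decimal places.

Apply Bayes' rule: the posterior for each component is proportional to its prior times its likelihood at x.
Geometric probabilities:
  f_A = 0.21·(1−0.21)^6 = 0.21·0.243087 = 0.0510484
  f_B = 0.67·(1−0.67)^6 = 0.67·0.00129147 = 0.000865284
Weight by the priors:
  π_A·f_A = 0.34 × 0.0510484 = 0.0173564
  π_B·f_B = 0.66 × 0.000865284 = 0.000571087
Normaliser: 0.0173564 + 0.000571087 = 0.0179275
Responsibility of Population B: 0.000571087 / 0.0179275 ≈ 0.032

0.032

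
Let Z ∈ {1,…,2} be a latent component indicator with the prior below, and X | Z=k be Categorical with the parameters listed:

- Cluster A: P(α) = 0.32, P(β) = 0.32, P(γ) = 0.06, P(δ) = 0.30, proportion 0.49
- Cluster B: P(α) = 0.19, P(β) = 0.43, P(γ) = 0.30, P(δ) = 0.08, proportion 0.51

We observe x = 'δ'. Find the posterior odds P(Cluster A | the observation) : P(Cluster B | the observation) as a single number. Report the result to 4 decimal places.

3.6029

Posterior odds = (P(Z=i) f_i(x)) / (P(Z=j) f_j(x)); the normalising sum cancels.
Evaluate each component's likelihood at the observed value:
  f_A = 0.3
  f_B = 0.08
Odds = (0.49/0.51) × (0.3/0.08) = 0.960784 × 3.75 ≈ 3.6029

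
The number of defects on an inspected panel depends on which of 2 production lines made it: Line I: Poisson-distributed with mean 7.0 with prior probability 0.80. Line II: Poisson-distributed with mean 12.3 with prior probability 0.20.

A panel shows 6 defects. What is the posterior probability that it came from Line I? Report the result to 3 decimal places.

P(component k | x) = w_k·f_k(x) / marginal(x), where marginal(x) = Σ_j w_j·f_j(x).
Poisson probabilities:
  p_I = e^(−7.0)·7.0^6/6! = 0.149003
  p_II = e^(−12.3)·12.3^6/6! = 0.0218915
Weight by the priors:
  w_I·p_I = 0.80 × 0.149003 = 0.119202
  w_II·p_II = 0.20 × 0.0218915 = 0.00437831
Evidence: 0.119202 + 0.00437831 = 0.123581
Responsibility of Line I: 0.119202 / 0.123581 ≈ 0.965

0.965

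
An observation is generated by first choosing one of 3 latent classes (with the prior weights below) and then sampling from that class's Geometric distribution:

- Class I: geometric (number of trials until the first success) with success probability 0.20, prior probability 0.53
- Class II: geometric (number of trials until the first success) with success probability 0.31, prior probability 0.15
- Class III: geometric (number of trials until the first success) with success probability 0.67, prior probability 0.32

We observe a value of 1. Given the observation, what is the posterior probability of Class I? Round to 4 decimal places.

Apply Bayes' rule: the posterior for each component is proportional to its prior times its likelihood at x.
Component likelihoods at x = 1:
  L_I = 0.20·(1−0.20)^0 = 0.20·1 = 0.2
  L_II = 0.31·(1−0.31)^0 = 0.31·1 = 0.31
  L_III = 0.67·(1−0.67)^0 = 0.67·1 = 0.67
Unnormalised posteriors:
  P(Z=I)·L_I = 0.53 × 0.2 = 0.106
  P(Z=II)·L_II = 0.15 × 0.31 = 0.0465
  P(Z=III)·L_III = 0.32 × 0.67 = 0.2144
Denominator: 0.106 + 0.0465 + 0.2144 = 0.3669
P(Class I | data) = 0.106 / 0.3669 ≈ 0.2889

0.2889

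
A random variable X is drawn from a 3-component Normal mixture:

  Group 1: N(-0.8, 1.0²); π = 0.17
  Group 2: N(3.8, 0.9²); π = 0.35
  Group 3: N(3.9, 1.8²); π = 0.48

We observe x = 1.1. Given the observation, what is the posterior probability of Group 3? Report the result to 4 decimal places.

0.7113

By Bayes' theorem, P(k | x) = π_k f_k(x) / Σ_j π_j f_j(x).
Normal densities:
  L_1 = 0.0656158
  L_2 = 0.00492428
  L_3 = 0.066099
Unnormalised posteriors:
  π_1·L_1 = 0.17 × 0.0656158 = 0.0111547
  π_2·L_2 = 0.35 × 0.00492428 = 0.0017235
  π_3·L_3 = 0.48 × 0.066099 = 0.0317275
Normaliser: 0.0111547 + 0.0017235 + 0.0317275 = 0.0446057
P(Group 3 | data) ≈ 0.7113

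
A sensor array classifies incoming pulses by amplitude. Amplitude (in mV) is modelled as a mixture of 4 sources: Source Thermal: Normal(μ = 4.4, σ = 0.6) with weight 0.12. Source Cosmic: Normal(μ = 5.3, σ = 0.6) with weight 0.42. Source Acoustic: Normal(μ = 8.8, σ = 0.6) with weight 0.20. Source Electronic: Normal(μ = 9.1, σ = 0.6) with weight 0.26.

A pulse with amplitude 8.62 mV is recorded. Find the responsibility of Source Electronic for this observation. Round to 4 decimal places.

By Bayes' theorem, P(k | x) = w_k f_k(x) / Σ_j w_j f_j(x).
Evaluate each component's likelihood at the observed value:
  p_Thermal = (1/(0.6·√(2π)))·exp(−(8.62−4.4)²/(2·0.6²)) = 0.664904·exp(-24.73389) = 1.20495e-11
  p_Cosmic = (1/(0.6·√(2π)))·exp(−(8.62−5.3)²/(2·0.6²)) = 0.664904·exp(-15.30889) = 1.49346e-07
  p_Acoustic = (1/(0.6·√(2π)))·exp(−(8.62−8.8)²/(2·0.6²)) = 0.664904·exp(-0.04500) = 0.635646
  p_Electronic = (1/(0.6·√(2π)))·exp(−(8.62−9.1)²/(2·0.6²)) = 0.664904·exp(-0.32000) = 0.482819
Unnormalised posteriors:
  w_Thermal·p_Thermal = 0.12 × 1.20495e-11 = 1.44593e-12
  w_Cosmic·p_Cosmic = 0.42 × 1.49346e-07 = 6.27252e-08
  w_Acoustic·p_Acoustic = 0.20 × 0.635646 = 0.127129
  w_Electronic·p_Electronic = 0.26 × 0.482819 = 0.125533
Sum: 1.44593e-12 + 6.27252e-08 + 0.127129 + 0.125533 = 0.252662
P(Source Electronic | the observation) ≈ 0.4968

0.4968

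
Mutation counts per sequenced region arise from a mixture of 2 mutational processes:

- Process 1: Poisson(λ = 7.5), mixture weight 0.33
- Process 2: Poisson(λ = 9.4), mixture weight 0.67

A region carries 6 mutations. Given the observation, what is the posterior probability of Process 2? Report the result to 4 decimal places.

Apply Bayes' rule: the posterior for each component is proportional to its prior times its likelihood at x.
Poisson probabilities:
  L_1 = 0.136718
  L_2 = 0.0792623
Unnormalised posteriors:
  w_1·L_1 = 0.33 × 0.136718 = 0.045117
  w_2·L_2 = 0.67 × 0.0792623 = 0.0531057
Sum: 0.045117 + 0.0531057 = 0.0982227
So the posterior for Process 2 is 0.0531057 / 0.0982227 ≈ 0.5407.

0.5407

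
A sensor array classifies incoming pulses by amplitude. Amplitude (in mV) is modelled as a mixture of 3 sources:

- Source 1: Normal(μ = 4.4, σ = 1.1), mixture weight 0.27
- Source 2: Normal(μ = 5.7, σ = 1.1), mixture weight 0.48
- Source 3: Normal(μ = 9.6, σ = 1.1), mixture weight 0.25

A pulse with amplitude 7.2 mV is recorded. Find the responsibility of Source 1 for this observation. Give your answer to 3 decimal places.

The responsibility of component k is π_k f_k(x) divided by Σ_j π_j f_j(x).
Evaluate each component's likelihood at the observed value:
  f_1 = (1/(1.1·√(2π)))·exp(−(7.2−4.4)²/(2·1.1²)) = 0.362675·exp(-3.23967) = 0.0142085
  f_2 = (1/(1.1·√(2π)))·exp(−(7.2−5.7)²/(2·1.1²)) = 0.362675·exp(-0.92975) = 0.14313
  f_3 = (1/(1.1·√(2π)))·exp(−(7.2−9.6)²/(2·1.1²)) = 0.362675·exp(-2.38017) = 0.0335602
Prior × likelihood for each component:
  π_1·f_1 = 0.27 × 0.0142085 = 0.00383628
  π_2·f_2 = 0.48 × 0.14313 = 0.0687025
  π_3·f_3 = 0.25 × 0.0335602 = 0.00839005
Denominator: 0.00383628 + 0.0687025 + 0.00839005 = 0.0809288
Responsibility of Source 1: 0.00383628 / 0.0809288 ≈ 0.047

0.047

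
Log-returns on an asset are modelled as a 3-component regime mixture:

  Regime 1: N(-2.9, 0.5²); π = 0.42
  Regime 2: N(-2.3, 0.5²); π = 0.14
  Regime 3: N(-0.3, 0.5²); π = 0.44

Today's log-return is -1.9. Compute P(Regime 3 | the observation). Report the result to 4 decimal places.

Posterior ∝ prior × likelihood, so P(k | x) ∝ π_k f_k(x); normalise over all components.
Normal densities:
  p_1 = (1/(0.5·√(2π)))·exp(−(-1.9−-2.9)²/(2·0.5²)) = 0.797885·exp(-2.00000) = 0.107982
  p_2 = (1/(0.5·√(2π)))·exp(−(-1.9−-2.3)²/(2·0.5²)) = 0.797885·exp(-0.32000) = 0.579383
  p_3 = (1/(0.5·√(2π)))·exp(−(-1.9−-0.3)²/(2·0.5²)) = 0.797885·exp(-5.12000) = 0.00476818
Multiply by the mixture weights:
  π_1·p_1 = 0.42 × 0.107982 = 0.0453524
  π_2·p_2 = 0.14 × 0.579383 = 0.0811136
  π_3·p_3 = 0.44 × 0.00476818 = 0.002098
Evidence: 0.0453524 + 0.0811136 + 0.002098 = 0.128564
P(Regime 3 | -1.9) ≈ 0.0163

0.0163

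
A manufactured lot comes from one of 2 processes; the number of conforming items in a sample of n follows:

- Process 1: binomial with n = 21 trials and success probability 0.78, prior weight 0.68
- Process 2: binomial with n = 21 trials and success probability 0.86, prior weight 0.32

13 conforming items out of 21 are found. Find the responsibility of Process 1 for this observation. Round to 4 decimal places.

0.9569

Posterior ∝ prior × likelihood, so P(k | x) ∝ w_k f_k(x); normalise over all components.
Component likelihoods at x = 13 conforming items out of 21:
  f_1 = 0.0441727
  f_2 = 0.00422715
Multiply by the mixture weights:
  w_1·f_1 = 0.68 × 0.0441727 = 0.0300375
  w_2·f_2 = 0.32 × 0.00422715 = 0.00135269
Normaliser: 0.0300375 + 0.00135269 = 0.0313902
Responsibility of Process 1: 0.0300375 / 0.0313902 ≈ 0.9569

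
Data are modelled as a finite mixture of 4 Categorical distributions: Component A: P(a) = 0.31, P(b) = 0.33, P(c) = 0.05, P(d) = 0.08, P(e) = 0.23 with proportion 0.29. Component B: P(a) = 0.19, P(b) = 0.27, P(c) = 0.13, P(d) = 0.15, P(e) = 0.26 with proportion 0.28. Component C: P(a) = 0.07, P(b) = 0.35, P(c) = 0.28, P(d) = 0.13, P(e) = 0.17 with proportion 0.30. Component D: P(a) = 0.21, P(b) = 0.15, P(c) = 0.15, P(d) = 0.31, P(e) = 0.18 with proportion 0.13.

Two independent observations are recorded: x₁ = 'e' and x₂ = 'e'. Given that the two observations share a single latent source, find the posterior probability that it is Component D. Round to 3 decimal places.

Apply Bayes' rule: the posterior for each component is proportional to its prior times its likelihood at x.
Since both observations come from the same component, the likelihood for component k is f_k(x₁)·f_k(x₂).
  L_A = [0.23] × [0.23] = 0.0529
  L_B = [0.26] × [0.26] = 0.0676
  L_C = [0.17] × [0.17] = 0.0289
  L_D = [0.18] × [0.18] = 0.0324
Weight by the priors:
  π_A·L_A = 0.29 × 0.0529 = 0.015341
  π_B·L_B = 0.28 × 0.0676 = 0.018928
  π_C·L_C = 0.30 × 0.0289 = 0.00867
  π_D·L_D = 0.13 × 0.0324 = 0.004212
Denominator: 0.015341 + 0.018928 + 0.00867 + 0.004212 = 0.047151
So the posterior for Component D is 0.004212 / 0.047151 ≈ 0.089.

0.089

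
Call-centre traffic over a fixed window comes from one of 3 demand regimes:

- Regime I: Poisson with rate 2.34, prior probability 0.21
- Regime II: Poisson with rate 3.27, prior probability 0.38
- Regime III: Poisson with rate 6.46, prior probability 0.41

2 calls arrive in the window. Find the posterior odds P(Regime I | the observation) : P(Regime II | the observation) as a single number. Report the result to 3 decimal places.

Since P(k|x) ∝ w_k f_k(x), the posterior odds are w_i f_i(x) / (w_j f_j(x)).
Poisson probabilities:
  f_I = e^(−2.34)·2.34^2/2! = 0.263726
  f_II = e^(−3.27)·3.27^2/2! = 0.203199
  f_III = e^(−6.46)·6.46^2/2! = 0.0326507
Posterior odds = (w_I·f_I) / (w_II·f_II) = (0.21·0.263726) / (0.38·0.203199) = 0.0553824 / 0.0772158 ≈ 0.717

0.717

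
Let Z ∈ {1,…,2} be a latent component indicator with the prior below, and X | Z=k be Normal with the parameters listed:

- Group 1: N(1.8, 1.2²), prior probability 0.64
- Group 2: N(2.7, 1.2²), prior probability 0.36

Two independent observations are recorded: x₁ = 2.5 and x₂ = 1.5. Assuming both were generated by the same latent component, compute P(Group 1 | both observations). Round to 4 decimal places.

0.7084

Apply Bayes' rule: the posterior for each component is proportional to its prior times its likelihood at x.
Since both observations come from the same component, the likelihood for component k is f_k(x₁)·f_k(x₂).
  p_1 = [(1/(1.2·√(2π)))·exp(−(2.5−1.8)²/(2·1.2²)) = 0.332452·exp(-0.17014) = 0.280439] × [0.322223] = 0.090364
  p_2 = [(1/(1.2·√(2π)))·exp(−(2.5−2.7)²/(2·1.2²)) = 0.332452·exp(-0.01389) = 0.327866] × [0.201642] = 0.0661117
Weight by the priors:
  w_1·p_1 = 0.64 × 0.090364 = 0.057833
  w_2·p_2 = 0.36 × 0.0661117 = 0.0238002
Evidence: 0.057833 + 0.0238002 = 0.0816332
Responsibility of Group 1: 0.057833 / 0.0816332 ≈ 0.7084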